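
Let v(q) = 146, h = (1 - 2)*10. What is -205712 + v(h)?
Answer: -205566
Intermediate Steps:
h = -10 (h = -1*10 = -10)
-205712 + v(h) = -205712 + 146 = -205566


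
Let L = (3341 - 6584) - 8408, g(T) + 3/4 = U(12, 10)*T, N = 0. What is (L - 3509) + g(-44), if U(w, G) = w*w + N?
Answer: -85987/4 ≈ -21497.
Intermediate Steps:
U(w, G) = w² (U(w, G) = w*w + 0 = w² + 0 = w²)
g(T) = -¾ + 144*T (g(T) = -¾ + 12²*T = -¾ + 144*T)
L = -11651 (L = -3243 - 8408 = -11651)
(L - 3509) + g(-44) = (-11651 - 3509) + (-¾ + 144*(-44)) = -15160 + (-¾ - 6336) = -15160 - 25347/4 = -85987/4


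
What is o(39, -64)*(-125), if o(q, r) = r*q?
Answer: 312000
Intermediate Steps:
o(q, r) = q*r
o(39, -64)*(-125) = (39*(-64))*(-125) = -2496*(-125) = 312000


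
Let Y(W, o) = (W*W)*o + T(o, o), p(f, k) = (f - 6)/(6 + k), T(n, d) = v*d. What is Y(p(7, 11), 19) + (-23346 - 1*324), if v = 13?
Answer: -6769228/289 ≈ -23423.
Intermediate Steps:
T(n, d) = 13*d
p(f, k) = (-6 + f)/(6 + k)
Y(W, o) = 13*o + o*W² (Y(W, o) = (W*W)*o + 13*o = W²*o + 13*o = o*W² + 13*o = 13*o + o*W²)
Y(p(7, 11), 19) + (-23346 - 1*324) = 19*(13 + ((-6 + 7)/(6 + 11))²) + (-23346 - 1*324) = 19*(13 + (1/17)²) + (-23346 - 324) = 19*(13 + ((1/17)*1)²) - 23670 = 19*(13 + (1/17)²) - 23670 = 19*(13 + 1/289) - 23670 = 19*(3758/289) - 23670 = 71402/289 - 23670 = -6769228/289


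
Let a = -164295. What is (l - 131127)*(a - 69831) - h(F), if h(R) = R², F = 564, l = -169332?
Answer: 70344945738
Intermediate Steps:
(l - 131127)*(a - 69831) - h(F) = (-169332 - 131127)*(-164295 - 69831) - 1*564² = -300459*(-234126) - 1*318096 = 70345263834 - 318096 = 70344945738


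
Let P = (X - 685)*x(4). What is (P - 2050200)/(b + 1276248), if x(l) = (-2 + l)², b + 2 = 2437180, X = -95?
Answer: -1026660/1856713 ≈ -0.55295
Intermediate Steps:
b = 2437178 (b = -2 + 2437180 = 2437178)
P = -3120 (P = (-95 - 685)*(-2 + 4)² = -780*2² = -780*4 = -3120)
(P - 2050200)/(b + 1276248) = (-3120 - 2050200)/(2437178 + 1276248) = -2053320/3713426 = -2053320*1/3713426 = -1026660/1856713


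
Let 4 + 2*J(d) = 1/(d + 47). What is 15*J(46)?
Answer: -1855/62 ≈ -29.919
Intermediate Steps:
J(d) = -2 + 1/(2*(47 + d)) (J(d) = -2 + 1/(2*(d + 47)) = -2 + 1/(2*(47 + d)))
15*J(46) = 15*((-187 - 4*46)/(2*(47 + 46))) = 15*((½)*(-187 - 184)/93) = 15*((½)*(1/93)*(-371)) = 15*(-371/186) = -1855/62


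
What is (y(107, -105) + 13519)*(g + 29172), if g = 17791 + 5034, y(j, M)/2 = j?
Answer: 714074801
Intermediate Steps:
y(j, M) = 2*j
g = 22825
(y(107, -105) + 13519)*(g + 29172) = (2*107 + 13519)*(22825 + 29172) = (214 + 13519)*51997 = 13733*51997 = 714074801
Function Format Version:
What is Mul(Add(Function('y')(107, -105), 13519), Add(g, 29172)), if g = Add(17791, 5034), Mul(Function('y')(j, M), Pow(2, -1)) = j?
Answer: 714074801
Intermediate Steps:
Function('y')(j, M) = Mul(2, j)
g = 22825
Mul(Add(Function('y')(107, -105), 13519), Add(g, 29172)) = Mul(Add(Mul(2, 107), 13519), Add(22825, 29172)) = Mul(Add(214, 13519), 51997) = Mul(13733, 51997) = 714074801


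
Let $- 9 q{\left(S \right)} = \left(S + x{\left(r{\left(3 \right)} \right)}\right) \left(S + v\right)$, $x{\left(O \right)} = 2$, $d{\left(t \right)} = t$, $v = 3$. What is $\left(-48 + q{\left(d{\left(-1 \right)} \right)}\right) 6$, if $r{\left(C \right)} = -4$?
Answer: $- \frac{868}{3} \approx -289.33$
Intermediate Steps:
$q{\left(S \right)} = - \frac{\left(2 + S\right) \left(3 + S\right)}{9}$ ($q{\left(S \right)} = - \frac{\left(S + 2\right) \left(S + 3\right)}{9} = - \frac{\left(2 + S\right) \left(3 + S\right)}{9}$)
$\left(-48 + q{\left(d{\left(-1 \right)} \right)}\right) 6 = \left(-48 - \left(\frac{1}{9} + \frac{1}{9}\right)\right) 6 = \left(-48 - \frac{2}{9}\right) 6 = \left(- \frac{434}{9}\right) 6 = - \frac{868}{3}$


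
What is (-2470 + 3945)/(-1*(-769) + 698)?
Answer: 1475/1467 ≈ 1.0055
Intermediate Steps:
(-2470 + 3945)/(-1*(-769) + 698) = 1475/(769 + 698) = 1475/1467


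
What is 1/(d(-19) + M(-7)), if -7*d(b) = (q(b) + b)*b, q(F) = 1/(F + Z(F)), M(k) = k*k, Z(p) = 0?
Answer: -7/19 ≈ -0.36842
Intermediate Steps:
M(k) = k²
q(F) = 1/F (q(F) = 1/(F + 0) = 1/F)
d(b) = -b*(b + 1/b)/7 (d(b) = -(1/b + b)*b/7 = -(b + 1/b)*b/7 = -b*(b + 1/b)/7)
1/(d(-19) + M(-7)) = 1/((-⅐ - ⅐*(-19)²) + (-7)²) = 1/((-⅐ - ⅐*361) + 49) = 1/((-⅐ - 361/7) + 49) = 1/(-362/7 + 49) = 1/(-19/7) = -7/19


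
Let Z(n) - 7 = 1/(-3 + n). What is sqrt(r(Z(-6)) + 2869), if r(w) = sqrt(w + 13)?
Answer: sqrt(25821 + 3*sqrt(179))/3 ≈ 53.605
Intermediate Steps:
Z(n) = 7 + 1/(-3 + n)
r(w) = sqrt(13 + w)
sqrt(r(Z(-6)) + 2869) = sqrt(sqrt(13 + (-20 + 7*(-6))/(-3 - 6)) + 2869) = sqrt(sqrt(13 + (-20 - 42)/(-9)) + 2869) = sqrt(sqrt(13 - 1/9*(-62)) + 2869) = sqrt(sqrt(13 + 62/9) + 2869) = sqrt(sqrt(179/9) + 2869) = sqrt(sqrt(179)/3 + 2869) = sqrt(2869 + sqrt(179)/3)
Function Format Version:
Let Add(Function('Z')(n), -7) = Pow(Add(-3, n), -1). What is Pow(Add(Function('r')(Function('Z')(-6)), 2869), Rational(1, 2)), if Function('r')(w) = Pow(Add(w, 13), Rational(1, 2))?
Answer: Mul(Rational(1, 3), Pow(Add(25821, Mul(3, Pow(179, Rational(1, 2)))), Rational(1, 2))) ≈ 53.605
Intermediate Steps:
Function('Z')(n) = Add(7, Pow(Add(-3, n), -1))
Function('r')(w) = Pow(Add(13, w), Rational(1, 2))
Pow(Add(Function('r')(Function('Z')(-6)), 2869), Rational(1, 2)) = Pow(Add(Pow(Add(13, Mul(Pow(Add(-3, -6), -1), Add(-20, Mul(7, -6)))), Rational(1, 2)), 2869), Rational(1, 2)) = Pow(Add(Pow(Add(13, Mul(Pow(-9, -1), Add(-20, -42))), Rational(1, 2)), 2869), Rational(1, 2)) = Pow(Add(Pow(Add(13, Mul(Rational(-1, 9), -62)), Rational(1, 2)), 2869), Rational(1, 2)) = Pow(Add(Pow(Add(13, Rational(62, 9)), Rational(1, 2)), 2869), Rational(1, 2)) = Pow(Add(Pow(Rational(179, 9), Rational(1, 2)), 2869), Rational(1, 2)) = Pow(Add(Mul(Rational(1, 3), Pow(179, Rational(1, 2))), 2869), Rational(1, 2)) = Pow(Add(2869, Mul(Rational(1, 3), Pow(179, Rational(1, 2)))), Rational(1, 2))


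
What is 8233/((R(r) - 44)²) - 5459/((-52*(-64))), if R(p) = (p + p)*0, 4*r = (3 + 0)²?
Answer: 1051925/402688 ≈ 2.6123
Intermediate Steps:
r = 9/4 (r = (3 + 0)²/4 = (¼)*3² = (¼)*9 = 9/4 ≈ 2.2500)
R(p) = 0 (R(p) = (2*p)*0 = 0)
8233/((R(r) - 44)²) - 5459/((-52*(-64))) = 8233/((0 - 44)²) - 5459/((-52*(-64))) = 8233/((-44)²) - 5459/3328 = 8233/1936 - 5459*1/3328 = 8233*(1/1936) - 5459/3328 = 8233/1936 - 5459/3328 = 1051925/402688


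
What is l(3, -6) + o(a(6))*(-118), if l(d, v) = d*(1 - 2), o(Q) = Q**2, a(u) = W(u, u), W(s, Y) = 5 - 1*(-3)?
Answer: -7555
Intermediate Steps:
W(s, Y) = 8 (W(s, Y) = 5 + 3 = 8)
a(u) = 8
l(d, v) = -d (l(d, v) = d*(-1) = -d)
l(3, -6) + o(a(6))*(-118) = -1*3 + 8**2*(-118) = -3 + 64*(-118) = -3 - 7552 = -7555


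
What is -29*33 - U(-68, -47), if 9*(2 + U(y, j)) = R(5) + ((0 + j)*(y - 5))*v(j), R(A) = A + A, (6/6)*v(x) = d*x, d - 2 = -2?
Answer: -8605/9 ≈ -956.11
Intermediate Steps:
d = 0 (d = 2 - 2 = 0)
v(x) = 0 (v(x) = 0*x = 0)
R(A) = 2*A
U(y, j) = -8/9 (U(y, j) = -2 + (2*5 + ((0 + j)*(y - 5))*0)/9 = -2 + (10 + (j*(-5 + y))*0)/9 = -2 + (10 + 0)/9 = -2 + (⅑)*10 = -2 + 10/9 = -8/9)
-29*33 - U(-68, -47) = -29*33 - 1*(-8/9) = -957 + 8/9 = -8605/9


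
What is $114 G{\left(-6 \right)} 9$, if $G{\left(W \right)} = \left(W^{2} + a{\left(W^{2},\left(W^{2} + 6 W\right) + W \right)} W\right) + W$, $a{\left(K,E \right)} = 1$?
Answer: $24624$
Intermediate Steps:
$G{\left(W \right)} = W^{2} + 2 W$ ($G{\left(W \right)} = \left(W^{2} + 1 W\right) + W = \left(W^{2} + W\right) + W = \left(W + W^{2}\right) + W = W^{2} + 2 W$)
$114 G{\left(-6 \right)} 9 = 114 \left(- 6 \left(2 - 6\right)\right) 9 = 114 \left(\left(-6\right) \left(-4\right)\right) 9 = 114 \cdot 24 \cdot 9 = 2736 \cdot 9 = 24624$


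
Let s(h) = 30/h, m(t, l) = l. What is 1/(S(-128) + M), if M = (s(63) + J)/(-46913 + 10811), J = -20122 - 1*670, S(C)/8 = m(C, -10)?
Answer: -379071/30107369 ≈ -0.012591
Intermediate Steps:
S(C) = -80 (S(C) = 8*(-10) = -80)
J = -20792 (J = -20122 - 670 = -20792)
M = 218311/379071 (M = (30/63 - 20792)/(-46913 + 10811) = (30*(1/63) - 20792)/(-36102) = (10/21 - 20792)*(-1/36102) = -436622/21*(-1/36102) = 218311/379071 ≈ 0.57591)
1/(S(-128) + M) = 1/(-80 + 218311/379071) = 1/(-30107369/379071) = -379071/30107369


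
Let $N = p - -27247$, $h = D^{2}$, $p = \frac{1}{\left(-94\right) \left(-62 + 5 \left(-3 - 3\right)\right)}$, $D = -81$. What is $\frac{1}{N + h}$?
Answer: $\frac{8648}{292371585} \approx 2.9579 \cdot 10^{-5}$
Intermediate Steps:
$p = \frac{1}{8648}$ ($p = \frac{1}{\left(-94\right) \left(-62 + 5 \left(-6\right)\right)} = \frac{1}{\left(-94\right) \left(-62 - 30\right)} = \frac{1}{\left(-94\right) \left(-92\right)} = \frac{1}{8648} \approx 0.00011563$)
$h = 6561$ ($h = \left(-81\right)^{2} = 6561$)
$N = \frac{235632057}{8648}$ ($N = \frac{1}{8648} - -27247 = \frac{1}{8648} + 27247 = \frac{235632057}{8648} \approx 27247.0$)
$\frac{1}{N + h} = \frac{1}{\frac{235632057}{8648} + 6561} = \frac{1}{\frac{292371585}{8648}} = \frac{8648}{292371585}$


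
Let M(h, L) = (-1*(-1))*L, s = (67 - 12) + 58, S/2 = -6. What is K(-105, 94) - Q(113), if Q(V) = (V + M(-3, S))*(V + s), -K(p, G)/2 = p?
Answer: -22616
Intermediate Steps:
S = -12 (S = 2*(-6) = -12)
K(p, G) = -2*p
s = 113 (s = 55 + 58 = 113)
M(h, L) = L (M(h, L) = 1*L = L)
Q(V) = (-12 + V)*(113 + V) (Q(V) = (V - 12)*(V + 113) = (-12 + V)*(113 + V))
K(-105, 94) - Q(113) = -2*(-105) - (-1356 + 113² + 101*113) = 210 - (-1356 + 12769 + 11413) = 210 - 1*22826 = 210 - 22826 = -22616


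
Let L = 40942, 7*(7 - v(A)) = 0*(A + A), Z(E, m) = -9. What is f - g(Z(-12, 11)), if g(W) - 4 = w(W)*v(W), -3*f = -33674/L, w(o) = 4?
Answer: -1948379/61413 ≈ -31.726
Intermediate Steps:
v(A) = 7 (v(A) = 7 - 0*(A + A) = 7 - 0*2*A = 7 - ⅐*0 = 7 + 0 = 7)
f = 16837/61413 (f = -(-33674)/(3*40942) = -⅓*(-16837/20471) = 16837/61413 ≈ 0.27416)
g(W) = 32 (g(W) = 4 + 4*7 = 4 + 28 = 32)
f - g(Z(-12, 11)) = 16837/61413 - 1*32 = 16837/61413 - 32 = -1948379/61413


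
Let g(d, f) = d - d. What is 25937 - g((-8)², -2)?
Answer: 25937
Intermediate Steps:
g(d, f) = 0
25937 - g((-8)², -2) = 25937 - 1*0 = 25937 + 0 = 25937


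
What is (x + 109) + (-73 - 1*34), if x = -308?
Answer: -306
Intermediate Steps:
(x + 109) + (-73 - 1*34) = (-308 + 109) + (-73 - 1*34) = -199 + (-73 - 34) = -199 - 107 = -306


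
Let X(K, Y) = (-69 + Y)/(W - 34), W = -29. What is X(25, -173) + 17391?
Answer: 1095875/63 ≈ 17395.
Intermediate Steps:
X(K, Y) = 23/21 - Y/63 (X(K, Y) = (-69 + Y)/(-29 - 34) = (-69 + Y)/(-63) = (-69 + Y)*(-1/63) = 23/21 - Y/63)
X(25, -173) + 17391 = (23/21 - 1/63*(-173)) + 17391 = (23/21 + 173/63) + 17391 = 242/63 + 17391 = 1095875/63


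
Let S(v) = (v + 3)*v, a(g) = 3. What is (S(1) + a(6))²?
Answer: 49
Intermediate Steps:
S(v) = v*(3 + v) (S(v) = (3 + v)*v = v*(3 + v))
(S(1) + a(6))² = (1*(3 + 1) + 3)² = (1*4 + 3)² = (4 + 3)² = 7² = 49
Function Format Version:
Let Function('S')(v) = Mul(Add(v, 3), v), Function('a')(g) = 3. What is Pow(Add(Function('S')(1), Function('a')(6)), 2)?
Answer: 49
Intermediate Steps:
Function('S')(v) = Mul(v, Add(3, v)) (Function('S')(v) = Mul(Add(3, v), v) = Mul(v, Add(3, v)))
Pow(Add(Function('S')(1), Function('a')(6)), 2) = Pow(Add(Mul(1, Add(3, 1)), 3), 2) = Pow(Add(Mul(1, 4), 3), 2) = Pow(Add(4, 3), 2) = Pow(7, 2) = 49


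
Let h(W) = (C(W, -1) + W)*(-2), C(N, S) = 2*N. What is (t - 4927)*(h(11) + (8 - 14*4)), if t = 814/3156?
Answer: 147713581/263 ≈ 5.6165e+5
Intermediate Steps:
h(W) = -6*W (h(W) = (2*W + W)*(-2) = (3*W)*(-2) = -6*W)
t = 407/1578 (t = 814*(1/3156) = 407/1578 ≈ 0.25792)
(t - 4927)*(h(11) + (8 - 14*4)) = (407/1578 - 4927)*(-6*11 + (8 - 14*4)) = -7774399*(-66 + (8 - 56))/1578 = -7774399*(-66 - 48)/1578 = -7774399/1578*(-114) = 147713581/263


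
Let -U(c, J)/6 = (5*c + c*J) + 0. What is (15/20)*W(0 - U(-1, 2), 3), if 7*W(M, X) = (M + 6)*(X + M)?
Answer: 1053/7 ≈ 150.43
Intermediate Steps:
U(c, J) = -30*c - 6*J*c (U(c, J) = -6*((5*c + c*J) + 0) = -6*((5*c + J*c) + 0) = -6*(5*c + J*c) = -30*c - 6*J*c)
W(M, X) = (6 + M)*(M + X)/7 (W(M, X) = ((M + 6)*(X + M))/7 = ((6 + M)*(M + X))/7 = (6 + M)*(M + X)/7)
(15/20)*W(0 - U(-1, 2), 3) = (15/20)*((0 - (-6)*(-1)*(5 + 2))**2/7 + 6*(0 - (-6)*(-1)*(5 + 2))/7 + (6/7)*3 + (1/7)*(0 - (-6)*(-1)*(5 + 2))*3) = ((1/20)*15)*((0 - (-6)*(-1)*7)**2/7 + 6*(0 - (-6)*(-1)*7)/7 + 18/7 + (1/7)*(0 - (-6)*(-1)*7)*3) = 3*((0 - 1*42)**2/7 + 6*(0 - 1*42)/7 + 18/7 + (1/7)*(0 - 1*42)*3)/4 = 3*((0 - 42)**2/7 + 6*(0 - 42)/7 + 18/7 + (1/7)*(0 - 42)*3)/4 = 3*((1/7)*(-42)**2 + (6/7)*(-42) + 18/7 + (1/7)*(-42)*3)/4 = 3*((1/7)*1764 - 36 + 18/7 - 18)/4 = 3*(252 - 36 + 18/7 - 18)/4 = (3/4)*(1404/7) = 1053/7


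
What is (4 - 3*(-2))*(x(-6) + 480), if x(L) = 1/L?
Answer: 14395/3 ≈ 4798.3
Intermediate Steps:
(4 - 3*(-2))*(x(-6) + 480) = (4 - 3*(-2))*(1/(-6) + 480) = (4 + 6)*(-⅙ + 480) = 10*(2879/6) = 14395/3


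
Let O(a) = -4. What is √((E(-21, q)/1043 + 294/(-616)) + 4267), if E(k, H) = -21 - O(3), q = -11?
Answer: √2246396339649/22946 ≈ 65.318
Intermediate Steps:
E(k, H) = -17 (E(k, H) = -21 - 1*(-4) = -21 + 4 = -17)
√((E(-21, q)/1043 + 294/(-616)) + 4267) = √((-17/1043 + 294/(-616)) + 4267) = √((-17*1/1043 + 294*(-1/616)) + 4267) = √((-17/1043 - 21/44) + 4267) = √(-22651/45892 + 4267) = √(195798513/45892) = √2246396339649/22946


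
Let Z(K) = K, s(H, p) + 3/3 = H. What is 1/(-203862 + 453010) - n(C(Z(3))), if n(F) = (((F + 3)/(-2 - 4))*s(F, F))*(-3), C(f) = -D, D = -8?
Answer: -9592197/249148 ≈ -38.500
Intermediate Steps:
s(H, p) = -1 + H
C(f) = 8 (C(f) = -1*(-8) = 8)
n(F) = -3*(-1 + F)*(-½ - F/6) (n(F) = (((F + 3)/(-2 - 4))*(-1 + F))*(-3) = (((3 + F)/(-6))*(-1 + F))*(-3) = (((3 + F)*(-⅙))*(-1 + F))*(-3) = ((-½ - F/6)*(-1 + F))*(-3) = ((-1 + F)*(-½ - F/6))*(-3) = -3*(-1 + F)*(-½ - F/6))
1/(-203862 + 453010) - n(C(Z(3))) = 1/(-203862 + 453010) - (-1 + 8)*(3 + 8)/2 = 1/249148 - 7*11/2 = 1/249148 - 1*77/2 = 1/249148 - 77/2 = -9592197/249148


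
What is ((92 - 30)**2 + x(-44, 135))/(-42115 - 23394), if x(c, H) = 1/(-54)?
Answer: -207575/3537486 ≈ -0.058679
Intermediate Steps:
x(c, H) = -1/54
((92 - 30)**2 + x(-44, 135))/(-42115 - 23394) = ((92 - 30)**2 - 1/54)/(-42115 - 23394) = (62**2 - 1/54)/(-65509) = (3844 - 1/54)*(-1/65509) = (207575/54)*(-1/65509) = -207575/3537486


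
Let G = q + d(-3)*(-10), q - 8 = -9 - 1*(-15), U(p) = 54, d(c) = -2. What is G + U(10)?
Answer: 88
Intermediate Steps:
q = 14 (q = 8 + (-9 - 1*(-15)) = 8 + (-9 + 15) = 8 + 6 = 14)
G = 34 (G = 14 - 2*(-10) = 14 + 20 = 34)
G + U(10) = 34 + 54 = 88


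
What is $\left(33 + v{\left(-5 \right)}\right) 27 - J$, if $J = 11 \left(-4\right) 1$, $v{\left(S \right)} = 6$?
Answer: $1097$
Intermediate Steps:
$J = -44$ ($J = \left(-44\right) 1 = -44$)
$\left(33 + v{\left(-5 \right)}\right) 27 - J = \left(33 + 6\right) 27 - -44 = 39 \cdot 27 + 44 = 1053 + 44 = 1097$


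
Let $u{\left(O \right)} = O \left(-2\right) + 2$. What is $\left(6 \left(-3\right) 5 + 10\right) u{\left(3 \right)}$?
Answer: $320$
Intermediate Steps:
$u{\left(O \right)} = 2 - 2 O$ ($u{\left(O \right)} = - 2 O + 2 = 2 - 2 O$)
$\left(6 \left(-3\right) 5 + 10\right) u{\left(3 \right)} = \left(6 \left(-3\right) 5 + 10\right) \left(2 - 6\right) = \left(\left(-18\right) 5 + 10\right) \left(2 - 6\right) = \left(-90 + 10\right) \left(-4\right) = \left(-80\right) \left(-4\right) = 320$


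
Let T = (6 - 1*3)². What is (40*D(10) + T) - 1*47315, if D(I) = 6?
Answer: -47066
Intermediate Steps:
T = 9 (T = (6 - 3)² = 3² = 9)
(40*D(10) + T) - 1*47315 = (40*6 + 9) - 1*47315 = (240 + 9) - 47315 = 249 - 47315 = -47066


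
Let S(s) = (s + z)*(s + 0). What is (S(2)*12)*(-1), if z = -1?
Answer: -24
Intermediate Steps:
S(s) = s*(-1 + s) (S(s) = (s - 1)*(s + 0) = (-1 + s)*s = s*(-1 + s))
(S(2)*12)*(-1) = ((2*(-1 + 2))*12)*(-1) = ((2*1)*12)*(-1) = (2*12)*(-1) = 24*(-1) = -24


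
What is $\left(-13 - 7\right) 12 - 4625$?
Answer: $-4865$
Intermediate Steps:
$\left(-13 - 7\right) 12 - 4625 = \left(-20\right) 12 - 4625 = -240 - 4625 = -4865$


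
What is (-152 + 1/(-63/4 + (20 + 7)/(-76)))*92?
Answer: -2140426/153 ≈ -13990.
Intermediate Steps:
(-152 + 1/(-63/4 + (20 + 7)/(-76)))*92 = (-152 + 1/(-63*¼ + 27*(-1/76)))*92 = (-152 + 1/(-63/4 - 27/76))*92 = (-152 + 1/(-306/19))*92 = (-152 - 19/306)*92 = -46531/306*92 = -2140426/153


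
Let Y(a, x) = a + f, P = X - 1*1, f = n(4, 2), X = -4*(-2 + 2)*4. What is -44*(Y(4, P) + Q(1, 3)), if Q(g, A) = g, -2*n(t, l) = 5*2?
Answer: 0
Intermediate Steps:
X = 0 (X = -4*0*4 = 0*4 = 0)
n(t, l) = -5 (n(t, l) = -5*2/2 = -½*10 = -5)
f = -5
P = -1 (P = 0 - 1*1 = 0 - 1 = -1)
Y(a, x) = -5 + a (Y(a, x) = a - 5 = -5 + a)
-44*(Y(4, P) + Q(1, 3)) = -44*((-5 + 4) + 1) = -44*(-1 + 1) = -44*0 = 0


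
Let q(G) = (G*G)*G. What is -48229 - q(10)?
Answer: -49229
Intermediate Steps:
q(G) = G**3 (q(G) = G**2*G = G**3)
-48229 - q(10) = -48229 - 1*10**3 = -48229 - 1*1000 = -48229 - 1000 = -49229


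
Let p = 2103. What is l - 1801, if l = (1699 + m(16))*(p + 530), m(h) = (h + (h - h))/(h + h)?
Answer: 8945965/2 ≈ 4.4730e+6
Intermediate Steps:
m(h) = ½ (m(h) = (h + 0)/((2*h)) = h*(1/(2*h)) = ½)
l = 8949567/2 (l = (1699 + ½)*(2103 + 530) = (3399/2)*2633 = 8949567/2 ≈ 4.4748e+6)
l - 1801 = 8949567/2 - 1801 = 8945965/2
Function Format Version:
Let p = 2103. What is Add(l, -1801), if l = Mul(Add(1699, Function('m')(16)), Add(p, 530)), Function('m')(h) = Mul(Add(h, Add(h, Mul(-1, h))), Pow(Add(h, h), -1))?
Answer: Rational(8945965, 2) ≈ 4.4730e+6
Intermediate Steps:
Function('m')(h) = Rational(1, 2) (Function('m')(h) = Mul(Add(h, 0), Pow(Mul(2, h), -1)) = Mul(h, Mul(Rational(1, 2), Pow(h, -1))) = Rational(1, 2))
l = Rational(8949567, 2) (l = Mul(Add(1699, Rational(1, 2)), Add(2103, 530)) = Mul(Rational(3399, 2), 2633) = Rational(8949567, 2) ≈ 4.4748e+6)
Add(l, -1801) = Add(Rational(8949567, 2), -1801) = Rational(8945965, 2)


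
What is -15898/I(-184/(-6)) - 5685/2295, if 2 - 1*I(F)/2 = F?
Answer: 3615997/13158 ≈ 274.81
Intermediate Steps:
I(F) = 4 - 2*F
-15898/I(-184/(-6)) - 5685/2295 = -15898/(4 - (-368)/(-6)) - 5685/2295 = -15898/(4 - (-368)*(-1)/6) - 5685*1/2295 = -15898/(4 - 2*92/3) - 379/153 = -15898/(4 - 184/3) - 379/153 = -15898/(-172/3) - 379/153 = -15898*(-3/172) - 379/153 = 23847/86 - 379/153 = 3615997/13158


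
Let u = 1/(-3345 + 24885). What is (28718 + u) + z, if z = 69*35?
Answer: 670604821/21540 ≈ 31133.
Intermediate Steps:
z = 2415
u = 1/21540 ≈ 4.6425e-5
(28718 + u) + z = (28718 + 1/21540) + 2415 = 618585721/21540 + 2415 = 670604821/21540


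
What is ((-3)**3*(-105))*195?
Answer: 552825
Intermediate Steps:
((-3)**3*(-105))*195 = -27*(-105)*195 = 2835*195 = 552825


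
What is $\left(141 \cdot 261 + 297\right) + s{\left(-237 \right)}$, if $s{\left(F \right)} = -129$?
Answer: $36969$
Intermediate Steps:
$\left(141 \cdot 261 + 297\right) + s{\left(-237 \right)} = \left(141 \cdot 261 + 297\right) - 129 = \left(36801 + 297\right) - 129 = 37098 - 129 = 36969$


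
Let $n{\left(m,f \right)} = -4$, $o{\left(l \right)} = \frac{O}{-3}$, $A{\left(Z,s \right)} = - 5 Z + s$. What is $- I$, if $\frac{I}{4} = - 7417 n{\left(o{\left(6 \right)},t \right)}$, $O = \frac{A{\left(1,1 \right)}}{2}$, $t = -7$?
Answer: $-118672$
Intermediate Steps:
$A{\left(Z,s \right)} = s - 5 Z$
$O = -2$ ($O = \frac{1 - 5}{2} = \left(1 - 5\right) \frac{1}{2} = \left(-4\right) \frac{1}{2} = -2$)
$o{\left(l \right)} = \frac{2}{3}$ ($o{\left(l \right)} = - \frac{2}{-3} = \left(-2\right) \left(- \frac{1}{3}\right) = \frac{2}{3}$)
$I = 118672$ ($I = 4 \left(\left(-7417\right) \left(-4\right)\right) = 4 \cdot 29668 = 118672$)
$- I = \left(-1\right) 118672 = -118672$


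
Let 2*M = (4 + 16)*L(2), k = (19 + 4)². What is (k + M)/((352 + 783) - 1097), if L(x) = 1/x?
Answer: 267/19 ≈ 14.053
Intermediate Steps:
L(x) = 1/x
k = 529 (k = 23² = 529)
M = 5 (M = ((4 + 16)/2)/2 = (20*(½))/2 = (½)*10 = 5)
(k + M)/((352 + 783) - 1097) = (529 + 5)/((352 + 783) - 1097) = 534/(1135 - 1097) = 534/38 = 534*(1/38) = 267/19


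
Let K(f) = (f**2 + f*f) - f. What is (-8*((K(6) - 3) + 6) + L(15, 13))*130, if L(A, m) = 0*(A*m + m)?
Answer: -71760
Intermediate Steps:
K(f) = -f + 2*f**2 (K(f) = (f**2 + f**2) - f = 2*f**2 - f = -f + 2*f**2)
L(A, m) = 0 (L(A, m) = 0*(m + A*m) = 0)
(-8*((K(6) - 3) + 6) + L(15, 13))*130 = (-8*((6*(-1 + 2*6) - 3) + 6) + 0)*130 = (-8*((6*(-1 + 12) - 3) + 6) + 0)*130 = (-8*((6*11 - 3) + 6) + 0)*130 = (-8*((66 - 3) + 6) + 0)*130 = (-8*(63 + 6) + 0)*130 = (-8*69 + 0)*130 = (-552 + 0)*130 = -552*130 = -71760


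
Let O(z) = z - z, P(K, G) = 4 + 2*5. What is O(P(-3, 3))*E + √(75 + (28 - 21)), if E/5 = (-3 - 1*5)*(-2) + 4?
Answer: √82 ≈ 9.0554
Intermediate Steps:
P(K, G) = 14 (P(K, G) = 4 + 10 = 14)
O(z) = 0
E = 100 (E = 5*((-3 - 1*5)*(-2) + 4) = 5*((-3 - 5)*(-2) + 4) = 5*(-8*(-2) + 4) = 5*(16 + 4) = 5*20 = 100)
O(P(-3, 3))*E + √(75 + (28 - 21)) = 0*100 + √(75 + (28 - 21)) = 0 + √(75 + 7) = 0 + √82 = √82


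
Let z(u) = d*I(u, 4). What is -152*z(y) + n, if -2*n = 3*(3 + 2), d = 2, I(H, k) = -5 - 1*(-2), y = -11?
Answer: 1809/2 ≈ 904.50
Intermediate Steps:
I(H, k) = -3 (I(H, k) = -5 + 2 = -3)
n = -15/2 (n = -3*(3 + 2)/2 = -3*5/2 = -½*15 = -15/2 ≈ -7.5000)
z(u) = -6 (z(u) = 2*(-3) = -6)
-152*z(y) + n = -152*(-6) - 15/2 = 912 - 15/2 = 1809/2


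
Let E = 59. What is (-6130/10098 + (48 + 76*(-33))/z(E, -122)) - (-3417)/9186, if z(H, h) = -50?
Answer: 3784998253/77300190 ≈ 48.965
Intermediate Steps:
(-6130/10098 + (48 + 76*(-33))/z(E, -122)) - (-3417)/9186 = (-6130/10098 + (48 + 76*(-33))/(-50)) - (-3417)/9186 = (-6130*1/10098 + (48 - 2508)*(-1/50)) - (-3417)/9186 = (-3065/5049 - 2460*(-1/50)) - 1*(-1139/3062) = (-3065/5049 + 246/5) + 1139/3062 = 1226729/25245 + 1139/3062 = 3784998253/77300190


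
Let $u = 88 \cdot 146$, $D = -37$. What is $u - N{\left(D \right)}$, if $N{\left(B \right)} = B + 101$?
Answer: $12784$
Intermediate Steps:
$N{\left(B \right)} = 101 + B$
$u = 12848$
$u - N{\left(D \right)} = 12848 - \left(101 - 37\right) = 12848 - 64 = 12784$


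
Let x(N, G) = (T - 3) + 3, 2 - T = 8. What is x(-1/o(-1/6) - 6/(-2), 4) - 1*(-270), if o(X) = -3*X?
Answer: 264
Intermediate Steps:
T = -6 (T = 2 - 1*8 = 2 - 8 = -6)
x(N, G) = -6 (x(N, G) = (-6 - 3) + 3 = -9 + 3 = -6)
x(-1/o(-1/6) - 6/(-2), 4) - 1*(-270) = -6 - 1*(-270) = -6 + 270 = 264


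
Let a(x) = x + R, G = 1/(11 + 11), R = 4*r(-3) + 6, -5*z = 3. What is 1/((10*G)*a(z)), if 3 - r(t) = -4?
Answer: 11/167 ≈ 0.065868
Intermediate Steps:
z = -⅗ (z = -⅕*3 = -⅗ ≈ -0.60000)
r(t) = 7 (r(t) = 3 - 1*(-4) = 3 + 4 = 7)
R = 34 (R = 4*7 + 6 = 28 + 6 = 34)
G = 1/22 ≈ 0.045455
a(x) = 34 + x (a(x) = x + 34 = 34 + x)
1/((10*G)*a(z)) = 1/((10*(1/22))*(34 - ⅗)) = 1/((5/11)*(167/5)) = 1/(167/11) = 11/167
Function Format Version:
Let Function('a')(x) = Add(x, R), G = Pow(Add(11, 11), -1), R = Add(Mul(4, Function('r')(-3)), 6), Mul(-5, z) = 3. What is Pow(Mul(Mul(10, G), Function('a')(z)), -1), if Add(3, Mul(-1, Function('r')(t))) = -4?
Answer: Rational(11, 167) ≈ 0.065868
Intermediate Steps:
z = Rational(-3, 5) (z = Mul(Rational(-1, 5), 3) = Rational(-3, 5) ≈ -0.60000)
Function('r')(t) = 7 (Function('r')(t) = Add(3, Mul(-1, -4)) = Add(3, 4) = 7)
R = 34 (R = Add(Mul(4, 7), 6) = Add(28, 6) = 34)
G = Rational(1, 22) (G = Pow(22, -1) = Rational(1, 22) ≈ 0.045455)
Function('a')(x) = Add(34, x) (Function('a')(x) = Add(x, 34) = Add(34, x))
Pow(Mul(Mul(10, G), Function('a')(z)), -1) = Pow(Mul(Mul(10, Rational(1, 22)), Add(34, Rational(-3, 5))), -1) = Pow(Mul(Rational(5, 11), Rational(167, 5)), -1) = Pow(Rational(167, 11), -1) = Rational(11, 167)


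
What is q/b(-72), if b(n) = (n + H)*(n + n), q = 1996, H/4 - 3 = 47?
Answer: -499/4608 ≈ -0.10829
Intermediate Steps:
H = 200 (H = 12 + 4*47 = 12 + 188 = 200)
b(n) = 2*n*(200 + n) (b(n) = (n + 200)*(n + n) = (200 + n)*(2*n) = 2*n*(200 + n))
q/b(-72) = 1996/((2*(-72)*(200 - 72))) = 1996/((2*(-72)*128)) = 1996/(-18432) = 1996*(-1/18432) = -499/4608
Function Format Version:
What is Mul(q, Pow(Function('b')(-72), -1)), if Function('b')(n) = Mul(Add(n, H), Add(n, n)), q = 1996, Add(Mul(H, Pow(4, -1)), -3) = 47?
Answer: Rational(-499, 4608) ≈ -0.10829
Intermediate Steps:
H = 200 (H = Add(12, Mul(4, 47)) = Add(12, 188) = 200)
Function('b')(n) = Mul(2, n, Add(200, n)) (Function('b')(n) = Mul(Add(n, 200), Add(n, n)) = Mul(Add(200, n), Mul(2, n)) = Mul(2, n, Add(200, n)))
Mul(q, Pow(Function('b')(-72), -1)) = Mul(1996, Pow(Mul(2, -72, Add(200, -72)), -1)) = Mul(1996, Pow(Mul(2, -72, 128), -1)) = Mul(1996, Pow(-18432, -1)) = Mul(1996, Rational(-1, 18432)) = Rational(-499, 4608)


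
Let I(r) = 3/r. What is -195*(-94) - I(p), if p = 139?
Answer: 2547867/139 ≈ 18330.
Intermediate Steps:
-195*(-94) - I(p) = -195*(-94) - 3/139 = 18330 - 3/139 = 2547867/139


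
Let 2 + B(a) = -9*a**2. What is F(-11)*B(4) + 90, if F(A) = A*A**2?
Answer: 194416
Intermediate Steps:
F(A) = A**3
B(a) = -2 - 9*a**2
F(-11)*B(4) + 90 = (-11)**3*(-2 - 9*4**2) + 90 = -1331*(-2 - 9*16) + 90 = -1331*(-2 - 144) + 90 = -1331*(-146) + 90 = 194326 + 90 = 194416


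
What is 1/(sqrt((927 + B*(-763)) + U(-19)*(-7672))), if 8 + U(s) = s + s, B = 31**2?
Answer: -I*sqrt(1171)/21078 ≈ -0.0016235*I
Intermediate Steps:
B = 961
U(s) = -8 + 2*s (U(s) = -8 + (s + s) = -8 + 2*s)
1/(sqrt((927 + B*(-763)) + U(-19)*(-7672))) = 1/(sqrt((927 + 961*(-763)) + (-8 + 2*(-19))*(-7672))) = 1/(sqrt((927 - 733243) + (-8 - 38)*(-7672))) = 1/(sqrt(-732316 - 46*(-7672))) = 1/(sqrt(-732316 + 352912)) = 1/(sqrt(-379404)) = 1/(18*I*sqrt(1171)) = -I*sqrt(1171)/21078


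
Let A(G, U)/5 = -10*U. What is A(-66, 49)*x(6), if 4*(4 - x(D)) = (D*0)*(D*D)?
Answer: -9800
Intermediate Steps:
A(G, U) = -50*U (A(G, U) = 5*(-10*U) = -50*U)
x(D) = 4 (x(D) = 4 - D*0*D*D/4 = 4 - 0*D² = 4 - ¼*0 = 4 + 0 = 4)
A(-66, 49)*x(6) = -50*49*4 = -2450*4 = -9800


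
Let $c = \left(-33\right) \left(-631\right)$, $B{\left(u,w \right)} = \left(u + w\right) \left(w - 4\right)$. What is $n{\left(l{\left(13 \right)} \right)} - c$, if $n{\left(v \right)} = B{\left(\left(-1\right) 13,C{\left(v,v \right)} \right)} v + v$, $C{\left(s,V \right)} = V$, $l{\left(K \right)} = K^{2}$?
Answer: $4329406$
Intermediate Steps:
$B{\left(u,w \right)} = \left(-4 + w\right) \left(u + w\right)$ ($B{\left(u,w \right)} = \left(u + w\right) \left(-4 + w\right) = \left(-4 + w\right) \left(u + w\right)$)
$n{\left(v \right)} = v + v \left(52 + v^{2} - 17 v\right)$ ($n{\left(v \right)} = \left(v^{2} - 4 \left(\left(-1\right) 13\right) - 4 v + \left(-1\right) 13 v\right) v + v = \left(v^{2} - -52 - 4 v - 13 v\right) v + v = \left(v^{2} + 52 - 4 v - 13 v\right) v + v = \left(52 + v^{2} - 17 v\right) v + v = v \left(52 + v^{2} - 17 v\right) + v = v + v \left(52 + v^{2} - 17 v\right)$)
$c = 20823$
$n{\left(l{\left(13 \right)} \right)} - c = 13^{2} \left(53 + \left(13^{2}\right)^{2} - 17 \cdot 13^{2}\right) - 20823 = 169 \left(53 + 169^{2} - 2873\right) - 20823 = 169 \left(53 + 28561 - 2873\right) - 20823 = 169 \cdot 25741 - 20823 = 4350229 - 20823 = 4329406$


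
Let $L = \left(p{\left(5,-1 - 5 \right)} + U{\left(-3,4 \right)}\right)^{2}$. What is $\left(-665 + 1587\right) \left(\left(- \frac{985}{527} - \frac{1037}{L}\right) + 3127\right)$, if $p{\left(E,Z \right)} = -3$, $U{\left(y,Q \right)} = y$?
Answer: $\frac{27080746585}{9486} \approx 2.8548 \cdot 10^{6}$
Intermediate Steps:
$L = 36$ ($L = \left(-3 - 3\right)^{2} = \left(-6\right)^{2} = 36$)
$\left(-665 + 1587\right) \left(\left(- \frac{985}{527} - \frac{1037}{L}\right) + 3127\right) = \left(-665 + 1587\right) \left(\left(- \frac{985}{527} - \frac{1037}{36}\right) + 3127\right) = 922 \left(\left(\left(-985\right) \frac{1}{527} - \frac{1037}{36}\right) + 3127\right) = 922 \left(\left(- \frac{985}{527} - \frac{1037}{36}\right) + 3127\right) = 922 \left(- \frac{581959}{18972} + 3127\right) = 922 \cdot \frac{58743485}{18972} = \frac{27080746585}{9486}$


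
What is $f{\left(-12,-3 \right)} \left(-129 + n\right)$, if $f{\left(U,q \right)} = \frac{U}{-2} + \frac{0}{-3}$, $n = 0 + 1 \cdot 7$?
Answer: $-732$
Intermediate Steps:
$n = 7$ ($n = 0 + 7 = 7$)
$f{\left(U,q \right)} = - \frac{U}{2}$ ($f{\left(U,q \right)} = U \left(- \frac{1}{2}\right) + 0 \left(- \frac{1}{3}\right) = - \frac{U}{2} + 0 = - \frac{U}{2}$)
$f{\left(-12,-3 \right)} \left(-129 + n\right) = \left(- \frac{1}{2}\right) \left(-12\right) \left(-129 + 7\right) = 6 \left(-122\right) = -732$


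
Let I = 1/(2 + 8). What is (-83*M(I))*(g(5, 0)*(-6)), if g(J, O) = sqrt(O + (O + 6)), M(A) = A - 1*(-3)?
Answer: 7719*sqrt(6)/5 ≈ 3781.5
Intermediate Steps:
I = 1/10 ≈ 0.10000
M(A) = 3 + A (M(A) = A + 3 = 3 + A)
g(J, O) = sqrt(6 + 2*O) (g(J, O) = sqrt(O + (6 + O)) = sqrt(6 + 2*O))
(-83*M(I))*(g(5, 0)*(-6)) = (-83*(3 + 1/10))*(sqrt(6 + 2*0)*(-6)) = (-83*31/10)*(sqrt(6 + 0)*(-6)) = -2573*sqrt(6)*(-6)/10 = -(-7719)*sqrt(6)/5 = 7719*sqrt(6)/5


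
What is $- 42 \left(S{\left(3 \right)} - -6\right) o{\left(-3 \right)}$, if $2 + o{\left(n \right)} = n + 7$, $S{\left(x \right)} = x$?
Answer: $-756$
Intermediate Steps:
$o{\left(n \right)} = 5 + n$ ($o{\left(n \right)} = -2 + \left(n + 7\right) = -2 + \left(7 + n\right) = 5 + n$)
$- 42 \left(S{\left(3 \right)} - -6\right) o{\left(-3 \right)} = - 42 \left(3 - -6\right) \left(5 - 3\right) = - 42 \left(3 + 6\right) 2 = \left(-42\right) 9 \cdot 2 = \left(-378\right) 2 = -756$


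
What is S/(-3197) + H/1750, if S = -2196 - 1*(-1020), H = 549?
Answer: 3813153/5594750 ≈ 0.68156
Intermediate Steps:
S = -1176 (S = -2196 + 1020 = -1176)
S/(-3197) + H/1750 = -1176/(-3197) + 549/1750 = -1176*(-1/3197) + 549*(1/1750) = 1176/3197 + 549/1750 = 3813153/5594750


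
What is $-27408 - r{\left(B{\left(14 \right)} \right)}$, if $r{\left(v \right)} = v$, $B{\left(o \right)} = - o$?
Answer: $-27394$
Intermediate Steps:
$-27408 - r{\left(B{\left(14 \right)} \right)} = -27408 - \left(-1\right) 14 = -27408 - -14 = -27408 + 14 = -27394$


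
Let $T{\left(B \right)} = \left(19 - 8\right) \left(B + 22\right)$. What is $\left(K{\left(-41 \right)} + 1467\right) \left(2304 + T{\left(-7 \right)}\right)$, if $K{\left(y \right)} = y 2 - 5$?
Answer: $3407220$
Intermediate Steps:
$T{\left(B \right)} = 242 + 11 B$ ($T{\left(B \right)} = 11 \left(22 + B\right) = 242 + 11 B$)
$K{\left(y \right)} = -5 + 2 y$ ($K{\left(y \right)} = 2 y - 5 = -5 + 2 y$)
$\left(K{\left(-41 \right)} + 1467\right) \left(2304 + T{\left(-7 \right)}\right) = \left(\left(-5 + 2 \left(-41\right)\right) + 1467\right) \left(2304 + \left(242 + 11 \left(-7\right)\right)\right) = \left(\left(-5 - 82\right) + 1467\right) \left(2304 + \left(242 - 77\right)\right) = \left(-87 + 1467\right) \left(2304 + 165\right) = 1380 \cdot 2469 = 3407220$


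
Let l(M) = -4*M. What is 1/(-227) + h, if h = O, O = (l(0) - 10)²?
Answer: 22699/227 ≈ 99.996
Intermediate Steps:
O = 100 (O = (-4*0 - 10)² = (0 - 10)² = (-10)² = 100)
h = 100
1/(-227) + h = 1/(-227) + 100 = -1/227 + 100 = 22699/227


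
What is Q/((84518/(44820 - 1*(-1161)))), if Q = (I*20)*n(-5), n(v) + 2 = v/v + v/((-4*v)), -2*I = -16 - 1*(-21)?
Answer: 5747625/169036 ≈ 34.002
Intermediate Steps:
I = -5/2 (I = -(-16 - 1*(-21))/2 = -(-16 + 21)/2 = -½*5 = -5/2 ≈ -2.5000)
n(v) = -5/4 (n(v) = -2 + (v/v + v/((-4*v))) = -2 + (1 + v*(-1/(4*v))) = -2 + (1 - ¼) = -2 + ¾ = -5/4)
Q = 125/2 (Q = -5/2*20*(-5/4) = -50*(-5/4) = 125/2 ≈ 62.500)
Q/((84518/(44820 - 1*(-1161)))) = 125/(2*((84518/(44820 - 1*(-1161))))) = 125/(2*((84518/(44820 + 1161)))) = 125/(2*((84518/45981))) = 125/(2*((84518*(1/45981)))) = 125/(2*(84518/45981)) = (125/2)*(45981/84518) = 5747625/169036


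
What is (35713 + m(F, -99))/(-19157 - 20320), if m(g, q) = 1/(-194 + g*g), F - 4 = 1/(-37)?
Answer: -8713149232/9631480029 ≈ -0.90465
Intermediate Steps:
F = 147/37 (F = 4 + 1/(-37) = 4 - 1/37 = 147/37 ≈ 3.9730)
m(g, q) = 1/(-194 + g²)
(35713 + m(F, -99))/(-19157 - 20320) = (35713 + 1/(-194 + (147/37)²))/(-19157 - 20320) = (35713 + 1/(-194 + 21609/1369))/(-39477) = (35713 + 1/(-243977/1369))*(-1/39477) = (35713 - 1369/243977)*(-1/39477) = (8713149232/243977)*(-1/39477) = -8713149232/9631480029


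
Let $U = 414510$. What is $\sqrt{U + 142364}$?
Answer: $\sqrt{556874} \approx 746.24$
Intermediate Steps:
$\sqrt{U + 142364} = \sqrt{414510 + 142364} = \sqrt{556874}$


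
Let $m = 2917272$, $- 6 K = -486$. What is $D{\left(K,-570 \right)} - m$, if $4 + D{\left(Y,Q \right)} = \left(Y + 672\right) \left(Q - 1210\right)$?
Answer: $-4257616$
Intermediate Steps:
$K = 81$ ($K = \left(- \frac{1}{6}\right) \left(-486\right) = 81$)
$D{\left(Y,Q \right)} = -4 + \left(-1210 + Q\right) \left(672 + Y\right)$ ($D{\left(Y,Q \right)} = -4 + \left(Y + 672\right) \left(Q - 1210\right) = -4 + \left(672 + Y\right) \left(-1210 + Q\right) = -4 + \left(-1210 + Q\right) \left(672 + Y\right)$)
$D{\left(K,-570 \right)} - m = \left(-813124 - 98010 + 672 \left(-570\right) - 46170\right) - 2917272 = \left(-813124 - 98010 - 383040 - 46170\right) - 2917272 = -1340344 - 2917272 = -4257616$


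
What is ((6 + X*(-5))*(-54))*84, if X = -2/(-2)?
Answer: -4536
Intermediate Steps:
X = 1 (X = -2*(-½) = 1)
((6 + X*(-5))*(-54))*84 = ((6 + 1*(-5))*(-54))*84 = ((6 - 5)*(-54))*84 = (1*(-54))*84 = -54*84 = -4536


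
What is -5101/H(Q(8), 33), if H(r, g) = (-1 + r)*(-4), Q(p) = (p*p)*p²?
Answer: 5101/16380 ≈ 0.31142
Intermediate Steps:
Q(p) = p⁴ (Q(p) = p²*p² = p⁴)
H(r, g) = 4 - 4*r
-5101/H(Q(8), 33) = -5101/(4 - 4*8⁴) = -5101/(4 - 4*4096) = -5101/(4 - 16384) = -5101/(-16380) = -5101*(-1/16380) = 5101/16380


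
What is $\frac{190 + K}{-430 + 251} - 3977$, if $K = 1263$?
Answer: $- \frac{713336}{179} \approx -3985.1$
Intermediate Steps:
$\frac{190 + K}{-430 + 251} - 3977 = \frac{190 + 1263}{-430 + 251} - 3977 = \frac{1453}{-179} - 3977 = 1453 \left(- \frac{1}{179}\right) - 3977 = - \frac{1453}{179} - 3977 = - \frac{713336}{179}$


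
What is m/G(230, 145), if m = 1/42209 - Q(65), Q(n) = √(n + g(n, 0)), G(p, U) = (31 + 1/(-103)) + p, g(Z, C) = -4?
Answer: 103/1134662338 - 103*√61/26882 ≈ -0.029925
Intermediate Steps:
G(p, U) = 3192/103 + p (G(p, U) = (31 - 1/103) + p = 3192/103 + p)
Q(n) = √(-4 + n) (Q(n) = √(n - 4) = √(-4 + n))
m = 1/42209 - √61 (m = 1/42209 - √(-4 + 65) = 1/42209 - √61 ≈ -7.8102)
m/G(230, 145) = (1/42209 - √61)/(3192/103 + 230) = (1/42209 - √61)/(26882/103) = (1/42209 - √61)*(103/26882) = 103/1134662338 - 103*√61/26882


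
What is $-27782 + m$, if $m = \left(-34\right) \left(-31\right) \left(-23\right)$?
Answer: $-52024$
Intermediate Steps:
$m = -24242$ ($m = 1054 \left(-23\right) = -24242$)
$-27782 + m = -27782 - 24242 = -52024$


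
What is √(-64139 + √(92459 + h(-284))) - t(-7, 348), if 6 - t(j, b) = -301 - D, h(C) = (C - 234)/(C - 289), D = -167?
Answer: -140 + I*√(21058693731 - 2865*√1214290713)/573 ≈ -140.0 + 252.66*I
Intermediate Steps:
h(C) = (-234 + C)/(-289 + C)
t(j, b) = 140 (t(j, b) = 6 - (-301 - 1*(-167)) = 6 - (-301 + 167) = 6 - 1*(-134) = 6 + 134 = 140)
√(-64139 + √(92459 + h(-284))) - t(-7, 348) = √(-64139 + √(92459 + (-234 - 284)/(-289 - 284))) - 1*140 = √(-64139 + √(92459 - 518/(-573))) - 140 = √(-64139 + √(92459 - 1/573*(-518))) - 140 = √(-64139 + √(92459 + 518/573)) - 140 = √(-64139 + √(52979525/573)) - 140 = √(-64139 + 5*√1214290713/573) - 140 = -140 + √(-64139 + 5*√1214290713/573)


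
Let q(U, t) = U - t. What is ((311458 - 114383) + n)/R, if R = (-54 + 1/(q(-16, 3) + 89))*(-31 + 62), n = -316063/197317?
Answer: -2722015219840/23115489233 ≈ -117.76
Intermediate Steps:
n = -316063/197317 (n = -316063*1/197317 = -316063/197317 ≈ -1.6018)
R = -117149/70 (R = (-54 + 1/((-16 - 1*3) + 89))*(-31 + 62) = (-54 + 1/((-16 - 3) + 89))*31 = (-54 + 1/(-19 + 89))*31 = (-54 + 1/70)*31 = -3779/70*31 = -117149/70 ≈ -1673.6)
((311458 - 114383) + n)/R = ((311458 - 114383) - 316063/197317)/(-117149/70) = (197075 - 316063/197317)*(-70/117149) = (38885931712/197317)*(-70/117149) = -2722015219840/23115489233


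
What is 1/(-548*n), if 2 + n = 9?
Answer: -1/3836 ≈ -0.00026069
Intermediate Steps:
n = 7 (n = -2 + 9 = 7)
1/(-548*n) = 1/(-548*7) = 1/(-3836) = -1/3836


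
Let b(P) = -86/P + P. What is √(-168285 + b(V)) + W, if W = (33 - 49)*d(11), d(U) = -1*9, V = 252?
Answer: 144 + I*√296410814/42 ≈ 144.0 + 409.92*I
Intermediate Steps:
d(U) = -9
b(P) = P - 86/P
W = 144 (W = (33 - 49)*(-9) = -16*(-9) = 144)
√(-168285 + b(V)) + W = √(-168285 + (252 - 86/252)) + 144 = √(-168285 + (252 - 86*1/252)) + 144 = √(-168285 + (252 - 43/126)) + 144 = √(-168285 + 31709/126) + 144 = √(-21172201/126) + 144 = I*√296410814/42 + 144 = 144 + I*√296410814/42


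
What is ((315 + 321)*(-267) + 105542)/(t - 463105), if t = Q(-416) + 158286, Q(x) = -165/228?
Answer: 4884520/23166299 ≈ 0.21085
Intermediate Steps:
Q(x) = -55/76 (Q(x) = -165*1/228 = -55/76)
t = 12029681/76 (t = -55/76 + 158286 = 12029681/76 ≈ 1.5829e+5)
((315 + 321)*(-267) + 105542)/(t - 463105) = ((315 + 321)*(-267) + 105542)/(12029681/76 - 463105) = (636*(-267) + 105542)/(-23166299/76) = (-169812 + 105542)*(-76/23166299) = -64270*(-76/23166299) = 4884520/23166299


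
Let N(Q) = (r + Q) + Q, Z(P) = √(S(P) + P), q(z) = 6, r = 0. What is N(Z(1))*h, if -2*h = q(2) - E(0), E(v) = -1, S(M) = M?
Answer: -7*√2 ≈ -9.8995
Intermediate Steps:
Z(P) = √2*√P (Z(P) = √(P + P) = √(2*P) = √2*√P)
N(Q) = 2*Q (N(Q) = (0 + Q) + Q = Q + Q = 2*Q)
h = -7/2 (h = -(6 - 1*(-1))/2 = -(6 + 1)/2 = -½*7 = -7/2 ≈ -3.5000)
N(Z(1))*h = (2*(√2*√1))*(-7/2) = (2*(√2*1))*(-7/2) = (2*√2)*(-7/2) = -7*√2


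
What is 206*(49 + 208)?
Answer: 52942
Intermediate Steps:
206*(49 + 208) = 206*257 = 52942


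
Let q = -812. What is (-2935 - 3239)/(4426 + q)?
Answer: -3087/1807 ≈ -1.7084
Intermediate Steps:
(-2935 - 3239)/(4426 + q) = (-2935 - 3239)/(4426 - 812) = -6174/3614 = -6174*1/3614 = -3087/1807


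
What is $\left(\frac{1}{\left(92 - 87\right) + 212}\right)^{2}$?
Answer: $\frac{1}{47089} \approx 2.1236 \cdot 10^{-5}$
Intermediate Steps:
$\left(\frac{1}{\left(92 - 87\right) + 212}\right)^{2} = \left(\frac{1}{5 + 212}\right)^{2} = \left(\frac{1}{217}\right)^{2} = \frac{1}{47089}$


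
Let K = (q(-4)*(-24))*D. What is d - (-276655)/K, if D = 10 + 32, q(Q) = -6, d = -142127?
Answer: -859307441/6048 ≈ -1.4208e+5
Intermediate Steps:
D = 42
K = 6048 (K = -6*(-24)*42 = 144*42 = 6048)
d - (-276655)/K = -142127 - (-276655)/6048 = -142127 - 1*(-276655/6048) = -142127 + 276655/6048 = -859307441/6048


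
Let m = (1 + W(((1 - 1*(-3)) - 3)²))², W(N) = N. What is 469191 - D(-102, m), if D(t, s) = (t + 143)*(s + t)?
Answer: 473209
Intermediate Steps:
m = 4 (m = (1 + ((1 - 1*(-3)) - 3)²)² = (1 + ((1 + 3) - 3)²)² = (1 + (4 - 3)²)² = (1 + 1²)² = (1 + 1)² = 2² = 4)
D(t, s) = (143 + t)*(s + t)
469191 - D(-102, m) = 469191 - ((-102)² + 143*4 + 143*(-102) + 4*(-102)) = 469191 - (10404 + 572 - 14586 - 408) = 469191 - 1*(-4018) = 469191 + 4018 = 473209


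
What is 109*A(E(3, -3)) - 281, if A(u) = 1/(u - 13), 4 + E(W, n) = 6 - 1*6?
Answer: -4886/17 ≈ -287.41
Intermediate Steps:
E(W, n) = -4 (E(W, n) = -4 + (6 - 1*6) = -4 + (6 - 6) = -4 + 0 = -4)
A(u) = 1/(-13 + u)
109*A(E(3, -3)) - 281 = 109/(-13 - 4) - 281 = 109/(-17) - 281 = 109*(-1/17) - 281 = -109/17 - 281 = -4886/17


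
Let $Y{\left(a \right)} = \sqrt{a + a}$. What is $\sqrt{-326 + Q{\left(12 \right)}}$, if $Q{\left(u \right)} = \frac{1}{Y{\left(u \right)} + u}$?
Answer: $\frac{\sqrt{-7822 - 1304 \sqrt{6}}}{2 \sqrt{6 + \sqrt{6}}} \approx 18.054 i$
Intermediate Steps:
$Y{\left(a \right)} = \sqrt{2} \sqrt{a}$ ($Y{\left(a \right)} = \sqrt{2 a} = \sqrt{2} \sqrt{a}$)
$Q{\left(u \right)} = \frac{1}{u + \sqrt{2} \sqrt{u}}$ ($Q{\left(u \right)} = \frac{1}{\sqrt{2} \sqrt{u} + u} = \frac{1}{u + \sqrt{2} \sqrt{u}}$)
$\sqrt{-326 + Q{\left(12 \right)}} = \sqrt{-326 + \frac{1}{12 + \sqrt{2} \sqrt{12}}} = \sqrt{-326 + \frac{1}{12 + \sqrt{2} \cdot 2 \sqrt{3}}} = \sqrt{-326 + \frac{1}{12 + 2 \sqrt{6}}}$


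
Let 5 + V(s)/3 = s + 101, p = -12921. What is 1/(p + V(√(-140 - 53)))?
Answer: -4211/53198142 - I*√193/53198142 ≈ -7.9157e-5 - 2.6115e-7*I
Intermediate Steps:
V(s) = 288 + 3*s (V(s) = -15 + 3*(s + 101) = -15 + 3*(101 + s) = -15 + (303 + 3*s) = 288 + 3*s)
1/(p + V(√(-140 - 53))) = 1/(-12921 + (288 + 3*√(-140 - 53))) = 1/(-12921 + (288 + 3*√(-193))) = 1/(-12921 + (288 + 3*(I*√193))) = 1/(-12921 + (288 + 3*I*√193)) = 1/(-12633 + 3*I*√193)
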